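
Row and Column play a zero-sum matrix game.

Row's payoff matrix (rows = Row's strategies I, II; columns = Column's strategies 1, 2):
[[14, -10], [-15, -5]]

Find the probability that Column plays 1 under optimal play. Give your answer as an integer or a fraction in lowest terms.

Row minima are -10 and -15, so Row's maximin is -10; column maxima are 14 and -5, so Column's minimax is -5. These differ, so the equilibrium is in mixed strategies.
Let Column play 1 with probability q. Row is indifferent when 14q − 10(1−q) = −15q − 5(1−q), giving q = 5/34.

5/34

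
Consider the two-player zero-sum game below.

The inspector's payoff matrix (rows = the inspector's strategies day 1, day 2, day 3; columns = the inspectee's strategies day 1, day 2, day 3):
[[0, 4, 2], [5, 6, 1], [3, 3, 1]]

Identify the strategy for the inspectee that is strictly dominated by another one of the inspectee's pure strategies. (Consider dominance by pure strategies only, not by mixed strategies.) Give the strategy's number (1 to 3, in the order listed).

2

The inspectee prefers columns that give the inspector less. Compare day 2 with day 3: 2 < 4, 1 < 6, 1 < 3.
So day 3 strictly dominates day 2 for the inspectee; day 2 is strictly dominated.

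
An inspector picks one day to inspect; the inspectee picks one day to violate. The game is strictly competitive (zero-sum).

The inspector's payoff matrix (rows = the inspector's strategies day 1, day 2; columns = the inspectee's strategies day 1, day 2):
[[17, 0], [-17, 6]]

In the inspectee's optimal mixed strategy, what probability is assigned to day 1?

Row minima are 0 and -17, so the inspector's maximin is 0; column maxima are 17 and 6, so the inspectee's minimax is 6. These differ, so the equilibrium is in mixed strategies.
Let the inspectee play day 1 with probability q. The inspector is indifferent when 17q = −17q + 6(1−q), giving q = 3/20.

3/20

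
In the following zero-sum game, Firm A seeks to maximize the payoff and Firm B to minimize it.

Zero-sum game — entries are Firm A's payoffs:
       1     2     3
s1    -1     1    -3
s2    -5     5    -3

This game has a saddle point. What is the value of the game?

-3

Row minima: -3, -5 → Firm A's maximin is -3.
Column maxima: -1, 5, -3 → Firm B's minimax is -3.
They coincide at (s1, 3), so the value is -3.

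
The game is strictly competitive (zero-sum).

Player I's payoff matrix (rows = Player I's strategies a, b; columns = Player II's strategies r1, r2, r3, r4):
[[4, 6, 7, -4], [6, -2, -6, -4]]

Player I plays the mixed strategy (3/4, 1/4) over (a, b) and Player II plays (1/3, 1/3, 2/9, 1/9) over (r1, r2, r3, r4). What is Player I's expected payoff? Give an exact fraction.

Against (1/3, 1/3, 2/9, 1/9), each row's expected payoff is a: 40/9; b: -4/9.
Taking the (3/4, 1/4)-weighted average: (3/4)·(40/9) + (1/4)·(-4/9) = 29/9.

29/9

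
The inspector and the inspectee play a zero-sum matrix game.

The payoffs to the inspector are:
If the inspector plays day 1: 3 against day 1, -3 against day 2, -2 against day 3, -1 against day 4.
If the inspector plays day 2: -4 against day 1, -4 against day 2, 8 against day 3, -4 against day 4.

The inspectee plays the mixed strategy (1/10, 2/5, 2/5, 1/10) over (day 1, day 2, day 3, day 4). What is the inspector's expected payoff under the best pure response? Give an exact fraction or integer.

day 1: (3)·(1/10) + (-3)·(2/5) + (-2)·(2/5) + (-1)·(1/10) = -9/5.
day 2: (-4)·(1/10) + (-4)·(2/5) + (8)·(2/5) + (-4)·(1/10) = 4/5.
The best pure response is day 2 with expected payoff 4/5.

4/5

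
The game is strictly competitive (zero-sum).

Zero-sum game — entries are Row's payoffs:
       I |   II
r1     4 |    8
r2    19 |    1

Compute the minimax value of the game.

74/11

Row minima are 4 and 1, so Row's maximin is 4; column maxima are 19 and 8, so Column's minimax is 8. These differ, so the equilibrium is in mixed strategies.
Let Row play r1 with probability p. Column is indifferent when 4p + 19(1−p) = 8p + (1−p), giving p = 9/11.
Let Column play I with probability q. Row is indifferent when 4q + 8(1−q) = 19q + (1−q), giving q = 7/22.
The value is 4·(7/22) + (8)·(15/22) = 74/11.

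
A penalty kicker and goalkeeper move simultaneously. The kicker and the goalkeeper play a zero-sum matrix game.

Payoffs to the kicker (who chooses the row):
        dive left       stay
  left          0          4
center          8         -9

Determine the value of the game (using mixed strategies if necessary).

Row minima are 0 and -9, so the kicker's maximin is 0; column maxima are 8 and 4, so the goalkeeper's minimax is 4. These differ, so the equilibrium is in mixed strategies.
Let the kicker play left with probability p. The goalkeeper is indifferent when 8(1−p) = 4p − 9(1−p), giving p = 17/21.
Let the goalkeeper play dive left with probability q. The kicker is indifferent when 4(1−q) = 8q − 9(1−q), giving q = 13/21.
The value is 0·(13/21) + (4)·(8/21) = 32/21.

32/21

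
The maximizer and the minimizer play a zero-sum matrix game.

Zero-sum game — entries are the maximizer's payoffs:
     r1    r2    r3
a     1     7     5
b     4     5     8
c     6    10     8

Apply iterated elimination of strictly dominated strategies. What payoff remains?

6

Row a is strictly dominated by row c (6>1, 10>7, 8>5); eliminate a.
Column r2 is strictly dominated by r1 for the minimizer (4<5, 6<10); eliminate r2.
Column r3 is strictly dominated by r1 for the minimizer (4<8, 6<8); eliminate r3.
Row b is strictly dominated by row c (6>4); eliminate b.
Only (c, r1) remains, with payoff 6.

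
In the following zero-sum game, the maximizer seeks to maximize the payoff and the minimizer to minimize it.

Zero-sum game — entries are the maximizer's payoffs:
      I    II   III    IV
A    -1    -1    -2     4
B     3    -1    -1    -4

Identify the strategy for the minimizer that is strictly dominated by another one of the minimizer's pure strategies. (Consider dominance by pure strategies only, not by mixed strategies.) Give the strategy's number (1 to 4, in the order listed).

The minimizer prefers columns that give the maximizer less. Compare I with III: -2 < -1, -1 < 3.
So III strictly dominates I for the minimizer; I is strictly dominated.

1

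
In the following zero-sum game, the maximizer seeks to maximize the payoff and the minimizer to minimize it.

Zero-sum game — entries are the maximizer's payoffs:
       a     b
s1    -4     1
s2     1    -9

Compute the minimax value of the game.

Row minima are -4 and -9, so the maximizer's maximin is -4; column maxima are 1 and 1, so the minimizer's minimax is 1. These differ, so the equilibrium is in mixed strategies.
Let the maximizer play s1 with probability p. The minimizer is indifferent when −4p + (1−p) = p − 9(1−p), giving p = 2/3.
Let the minimizer play a with probability q. The maximizer is indifferent when −4q + (1−q) = q − 9(1−q), giving q = 2/3.
The value is -4·(2/3) + (1)·(1/3) = -7/3.

-7/3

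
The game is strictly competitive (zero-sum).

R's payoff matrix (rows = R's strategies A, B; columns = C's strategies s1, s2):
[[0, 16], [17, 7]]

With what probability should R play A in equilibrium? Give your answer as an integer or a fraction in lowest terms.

5/13

Row minima are 0 and 7, so R's maximin is 7; column maxima are 17 and 16, so C's minimax is 16. These differ, so the equilibrium is in mixed strategies.
Let R play A with probability p. C is indifferent when 17(1−p) = 16p + 7(1−p), giving p = 5/13.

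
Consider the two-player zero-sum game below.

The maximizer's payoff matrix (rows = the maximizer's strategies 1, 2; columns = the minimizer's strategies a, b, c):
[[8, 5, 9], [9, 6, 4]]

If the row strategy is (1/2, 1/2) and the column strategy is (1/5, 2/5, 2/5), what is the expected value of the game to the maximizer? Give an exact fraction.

13/2

Against (1/5, 2/5, 2/5), each row's expected payoff is 1: 36/5; 2: 29/5.
Taking the (1/2, 1/2)-weighted average: (1/2)·(36/5) + (1/2)·(29/5) = 13/2.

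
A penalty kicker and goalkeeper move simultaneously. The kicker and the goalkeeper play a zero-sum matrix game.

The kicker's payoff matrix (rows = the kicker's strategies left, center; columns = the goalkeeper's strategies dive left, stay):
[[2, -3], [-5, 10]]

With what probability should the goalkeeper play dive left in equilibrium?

13/20

Row minima are -3 and -5, so the kicker's maximin is -3; column maxima are 2 and 10, so the goalkeeper's minimax is 2. These differ, so the equilibrium is in mixed strategies.
Let the goalkeeper play dive left with probability q. The kicker is indifferent when 2q − 3(1−q) = −5q + 10(1−q), giving q = 13/20.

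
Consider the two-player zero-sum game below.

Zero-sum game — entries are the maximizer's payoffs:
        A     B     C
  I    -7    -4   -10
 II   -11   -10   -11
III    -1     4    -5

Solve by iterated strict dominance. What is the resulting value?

-5

Row II is strictly dominated by row I (-7>-11, -4>-10, -10>-11); eliminate II.
Column A is strictly dominated by C for the minimizer (-10<-7, -5<-1); eliminate A.
Row I is strictly dominated by row III (4>-4, -5>-10); eliminate I.
Column B is strictly dominated by C for the minimizer (-5<4); eliminate B.
Only (III, C) remains, with payoff -5.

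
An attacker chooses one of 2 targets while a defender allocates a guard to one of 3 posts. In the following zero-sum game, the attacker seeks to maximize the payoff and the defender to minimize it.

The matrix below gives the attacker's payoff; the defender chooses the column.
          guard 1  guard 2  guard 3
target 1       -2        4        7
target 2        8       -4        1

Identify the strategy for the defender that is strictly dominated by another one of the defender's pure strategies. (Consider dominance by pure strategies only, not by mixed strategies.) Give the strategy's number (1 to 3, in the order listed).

The defender prefers columns that give the attacker less. Compare guard 3 with guard 2: 4 < 7, -4 < 1.
So guard 2 strictly dominates guard 3 for the defender; guard 3 is strictly dominated.

3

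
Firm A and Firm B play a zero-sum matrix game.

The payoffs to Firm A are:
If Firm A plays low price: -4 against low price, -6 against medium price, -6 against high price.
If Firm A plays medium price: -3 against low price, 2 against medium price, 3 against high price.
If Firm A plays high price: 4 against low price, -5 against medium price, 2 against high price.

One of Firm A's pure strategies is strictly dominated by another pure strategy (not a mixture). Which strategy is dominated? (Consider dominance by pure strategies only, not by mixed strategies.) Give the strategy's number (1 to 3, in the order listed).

1

Compare low price with medium price: -3 > -4, 2 > -6, 3 > -6.
So medium price strictly dominates low price for Firm A; low price is strictly dominated.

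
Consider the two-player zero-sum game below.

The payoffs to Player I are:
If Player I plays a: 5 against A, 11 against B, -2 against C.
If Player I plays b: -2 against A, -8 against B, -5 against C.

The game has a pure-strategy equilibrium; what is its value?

Row minima: -2, -8 → Player I's maximin is -2.
Column maxima: 5, 11, -2 → Player II's minimax is -2.
They coincide at (a, C), so the value is -2.

-2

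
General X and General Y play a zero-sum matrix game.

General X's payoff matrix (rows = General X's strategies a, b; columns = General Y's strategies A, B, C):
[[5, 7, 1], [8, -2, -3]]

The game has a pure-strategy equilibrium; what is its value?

1

Row minima: 1, -3 → General X's maximin is 1.
Column maxima: 8, 7, 1 → General Y's minimax is 1.
They coincide at (a, C), so the value is 1.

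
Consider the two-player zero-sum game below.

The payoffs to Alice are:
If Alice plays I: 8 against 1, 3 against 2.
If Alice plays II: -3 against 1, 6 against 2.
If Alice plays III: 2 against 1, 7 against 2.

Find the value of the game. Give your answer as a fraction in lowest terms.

Row II is strictly dominated by row III, so Alice never plays it.
The remaining 2×2 game on (I, III) × (1, 2) has no saddle point. Let Alice play I with probability p; indifference gives 8p + 2(1−p) = 3p + 7(1−p), so p = 1/2.
Similarly Bob's optimal q on 1 is 2/5, and the value is 8·(2/5) + (3)·(3/5) = 5.

5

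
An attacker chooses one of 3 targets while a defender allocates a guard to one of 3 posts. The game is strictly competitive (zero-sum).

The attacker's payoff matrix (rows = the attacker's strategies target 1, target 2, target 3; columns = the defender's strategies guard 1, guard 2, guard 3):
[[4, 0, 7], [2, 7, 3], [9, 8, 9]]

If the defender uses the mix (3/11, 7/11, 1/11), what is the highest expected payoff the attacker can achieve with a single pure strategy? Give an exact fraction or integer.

92/11

target 1: (4)·(3/11) + (0)·(7/11) + (7)·(1/11) = 19/11.
target 2: (2)·(3/11) + (7)·(7/11) + (3)·(1/11) = 58/11.
target 3: (9)·(3/11) + (8)·(7/11) + (9)·(1/11) = 92/11.
The best pure response is target 3 with expected payoff 92/11.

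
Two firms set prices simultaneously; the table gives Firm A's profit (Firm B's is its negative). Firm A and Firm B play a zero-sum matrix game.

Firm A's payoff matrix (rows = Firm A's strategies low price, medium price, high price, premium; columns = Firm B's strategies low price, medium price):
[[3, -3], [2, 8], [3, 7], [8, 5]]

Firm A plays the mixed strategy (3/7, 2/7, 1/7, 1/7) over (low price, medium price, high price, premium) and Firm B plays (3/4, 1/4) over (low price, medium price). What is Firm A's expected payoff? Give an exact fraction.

Against (3/4, 1/4), each row's expected payoff is low price: 3/2; medium price: 7/2; high price: 4; premium: 29/4.
Taking the (3/7, 2/7, 1/7, 1/7)-weighted average: (3/7)·(3/2) + (2/7)·(7/2) + (1/7)·(4) + (1/7)·(29/4) = 13/4.

13/4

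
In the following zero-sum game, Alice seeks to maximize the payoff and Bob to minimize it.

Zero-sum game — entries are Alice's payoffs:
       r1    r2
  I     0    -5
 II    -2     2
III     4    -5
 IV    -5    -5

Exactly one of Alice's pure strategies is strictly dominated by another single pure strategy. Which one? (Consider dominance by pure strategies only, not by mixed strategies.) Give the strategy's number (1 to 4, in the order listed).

4

Compare IV with II: -2 > -5, 2 > -5.
So II strictly dominates IV for Alice; IV is strictly dominated.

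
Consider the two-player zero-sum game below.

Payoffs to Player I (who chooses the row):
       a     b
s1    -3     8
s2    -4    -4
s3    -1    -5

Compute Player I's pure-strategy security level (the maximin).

-3

The worst-case payoff for each row is s1: -3, s2: -4, s3: -5.
The best of these is -3.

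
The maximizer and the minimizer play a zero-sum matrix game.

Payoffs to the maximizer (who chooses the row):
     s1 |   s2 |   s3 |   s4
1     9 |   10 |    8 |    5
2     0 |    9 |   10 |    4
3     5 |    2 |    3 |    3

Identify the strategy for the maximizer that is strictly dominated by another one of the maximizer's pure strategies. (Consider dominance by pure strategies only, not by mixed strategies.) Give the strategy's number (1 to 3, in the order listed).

3

Compare 3 with 1: 9 > 5, 10 > 2, 8 > 3, 5 > 3.
So 1 strictly dominates 3 for the maximizer; 3 is strictly dominated.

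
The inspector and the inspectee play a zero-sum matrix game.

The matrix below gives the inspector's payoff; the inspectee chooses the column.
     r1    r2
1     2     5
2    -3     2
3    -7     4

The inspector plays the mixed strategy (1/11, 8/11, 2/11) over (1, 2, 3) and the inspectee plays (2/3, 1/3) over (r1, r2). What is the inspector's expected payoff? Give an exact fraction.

Against (2/3, 1/3), each row's expected payoff is 1: 3; 2: -4/3; 3: -10/3.
Taking the (1/11, 8/11, 2/11)-weighted average: (1/11)·(3) + (8/11)·(-4/3) + (2/11)·(-10/3) = -43/33.

-43/33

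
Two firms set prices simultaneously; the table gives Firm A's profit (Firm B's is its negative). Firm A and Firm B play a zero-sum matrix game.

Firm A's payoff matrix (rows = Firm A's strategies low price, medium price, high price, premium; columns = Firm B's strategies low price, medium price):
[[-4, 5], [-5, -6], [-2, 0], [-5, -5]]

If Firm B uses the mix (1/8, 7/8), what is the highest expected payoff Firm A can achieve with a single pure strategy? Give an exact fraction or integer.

31/8

low price: (-4)·(1/8) + (5)·(7/8) = 31/8.
medium price: (-5)·(1/8) + (-6)·(7/8) = -47/8.
high price: (-2)·(1/8) + (0)·(7/8) = -1/4.
premium: (-5)·(1/8) + (-5)·(7/8) = -5.
The best pure response is low price with expected payoff 31/8.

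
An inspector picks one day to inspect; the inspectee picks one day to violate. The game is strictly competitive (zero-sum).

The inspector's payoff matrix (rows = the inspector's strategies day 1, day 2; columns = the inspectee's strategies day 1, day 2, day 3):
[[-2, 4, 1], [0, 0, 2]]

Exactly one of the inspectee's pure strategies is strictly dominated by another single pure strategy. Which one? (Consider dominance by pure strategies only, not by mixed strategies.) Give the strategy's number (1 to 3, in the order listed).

The inspectee prefers columns that give the inspector less. Compare day 3 with day 1: -2 < 1, 0 < 2.
So day 1 strictly dominates day 3 for the inspectee; day 3 is strictly dominated.

3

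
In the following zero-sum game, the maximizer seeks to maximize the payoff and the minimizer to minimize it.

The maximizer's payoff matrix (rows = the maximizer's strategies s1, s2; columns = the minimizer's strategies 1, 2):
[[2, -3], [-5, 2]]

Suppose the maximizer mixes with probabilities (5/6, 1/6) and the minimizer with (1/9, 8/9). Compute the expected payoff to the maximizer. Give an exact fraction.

-11/6

Against (1/9, 8/9), each row's expected payoff is s1: -22/9; s2: 11/9.
Taking the (5/6, 1/6)-weighted average: (5/6)·(-22/9) + (1/6)·(11/9) = -11/6.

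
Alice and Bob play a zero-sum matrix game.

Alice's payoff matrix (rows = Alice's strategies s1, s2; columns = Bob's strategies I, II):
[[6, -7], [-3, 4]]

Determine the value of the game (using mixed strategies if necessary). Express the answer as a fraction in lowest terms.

3/20

Row minima are -7 and -3, so Alice's maximin is -3; column maxima are 6 and 4, so Bob's minimax is 4. These differ, so the equilibrium is in mixed strategies.
Let Alice play s1 with probability p. Bob is indifferent when 6p − 3(1−p) = −7p + 4(1−p), giving p = 7/20.
Let Bob play I with probability q. Alice is indifferent when 6q − 7(1−q) = −3q + 4(1−q), giving q = 11/20.
The value is 6·(11/20) + (-7)·(9/20) = 3/20.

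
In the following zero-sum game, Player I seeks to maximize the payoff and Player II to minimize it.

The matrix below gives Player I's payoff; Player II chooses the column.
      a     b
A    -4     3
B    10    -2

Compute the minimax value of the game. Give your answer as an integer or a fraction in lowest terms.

22/19

Row minima are -4 and -2, so Player I's maximin is -2; column maxima are 10 and 3, so Player II's minimax is 3. These differ, so the equilibrium is in mixed strategies.
Let Player I play A with probability p. Player II is indifferent when −4p + 10(1−p) = 3p − 2(1−p), giving p = 12/19.
Let Player II play a with probability q. Player I is indifferent when −4q + 3(1−q) = 10q − 2(1−q), giving q = 5/19.
The value is -4·(5/19) + (3)·(14/19) = 22/19.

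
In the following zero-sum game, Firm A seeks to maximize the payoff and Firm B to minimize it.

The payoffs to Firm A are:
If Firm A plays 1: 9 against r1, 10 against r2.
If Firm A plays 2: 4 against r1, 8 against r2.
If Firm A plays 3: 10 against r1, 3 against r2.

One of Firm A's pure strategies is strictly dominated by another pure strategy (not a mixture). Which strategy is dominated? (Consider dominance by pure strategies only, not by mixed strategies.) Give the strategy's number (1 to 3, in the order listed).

Compare 2 with 1: 9 > 4, 10 > 8.
So 1 strictly dominates 2 for Firm A; 2 is strictly dominated.

2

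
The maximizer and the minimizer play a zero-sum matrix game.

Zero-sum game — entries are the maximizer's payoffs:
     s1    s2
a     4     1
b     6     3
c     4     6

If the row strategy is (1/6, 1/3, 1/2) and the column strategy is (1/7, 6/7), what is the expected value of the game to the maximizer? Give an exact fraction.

89/21

Against (1/7, 6/7), each row's expected payoff is a: 10/7; b: 24/7; c: 40/7.
Taking the (1/6, 1/3, 1/2)-weighted average: (1/6)·(10/7) + (1/3)·(24/7) + (1/2)·(40/7) = 89/21.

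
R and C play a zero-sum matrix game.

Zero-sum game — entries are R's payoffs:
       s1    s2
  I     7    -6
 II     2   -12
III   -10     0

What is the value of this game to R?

Row II is strictly dominated by row I, so R never plays it.
The remaining 2×2 game on (I, III) × (s1, s2) has no saddle point. Let R play I with probability p; indifference gives 7p − 10(1−p) = −6p, so p = 10/23.
Similarly C's optimal q on s1 is 6/23, and the value is 7·(6/23) + (-6)·(17/23) = -60/23.

-60/23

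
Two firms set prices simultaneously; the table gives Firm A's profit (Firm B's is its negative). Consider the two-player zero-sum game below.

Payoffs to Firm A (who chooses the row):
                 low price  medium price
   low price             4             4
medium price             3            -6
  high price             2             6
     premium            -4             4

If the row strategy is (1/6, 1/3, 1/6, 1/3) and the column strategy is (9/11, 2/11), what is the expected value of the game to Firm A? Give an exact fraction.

Against (9/11, 2/11), each row's expected payoff is low price: 4; medium price: 15/11; high price: 30/11; premium: -28/11.
Taking the (1/6, 1/3, 1/6, 1/3)-weighted average: (1/6)·(4) + (1/3)·(15/11) + (1/6)·(30/11) + (1/3)·(-28/11) = 8/11.

8/11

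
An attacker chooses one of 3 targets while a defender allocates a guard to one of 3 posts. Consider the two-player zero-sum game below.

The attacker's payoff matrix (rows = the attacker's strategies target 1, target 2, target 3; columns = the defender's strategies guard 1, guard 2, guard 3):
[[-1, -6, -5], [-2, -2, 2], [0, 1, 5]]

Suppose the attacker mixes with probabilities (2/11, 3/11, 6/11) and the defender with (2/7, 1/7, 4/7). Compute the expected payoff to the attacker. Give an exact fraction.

76/77

Against (2/7, 1/7, 4/7), each row's expected payoff is target 1: -4; target 2: 2/7; target 3: 3.
Taking the (2/11, 3/11, 6/11)-weighted average: (2/11)·(-4) + (3/11)·(2/7) + (6/11)·(3) = 76/77.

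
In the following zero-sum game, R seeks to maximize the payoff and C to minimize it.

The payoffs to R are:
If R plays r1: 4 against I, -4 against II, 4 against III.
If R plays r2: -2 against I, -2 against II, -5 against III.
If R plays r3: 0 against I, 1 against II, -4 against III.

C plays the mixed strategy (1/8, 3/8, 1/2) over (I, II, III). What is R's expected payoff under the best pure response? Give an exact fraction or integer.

1

r1: (4)·(1/8) + (-4)·(3/8) + (4)·(1/2) = 1.
r2: (-2)·(1/8) + (-2)·(3/8) + (-5)·(1/2) = -7/2.
r3: (0)·(1/8) + (1)·(3/8) + (-4)·(1/2) = -13/8.
The best pure response is r1 with expected payoff 1.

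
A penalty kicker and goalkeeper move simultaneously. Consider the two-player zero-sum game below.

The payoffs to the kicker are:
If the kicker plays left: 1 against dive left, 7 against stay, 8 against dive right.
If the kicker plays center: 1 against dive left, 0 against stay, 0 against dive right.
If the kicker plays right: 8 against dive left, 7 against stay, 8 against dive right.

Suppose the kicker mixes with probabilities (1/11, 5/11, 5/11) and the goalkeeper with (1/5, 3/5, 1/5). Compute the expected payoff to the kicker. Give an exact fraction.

Against (1/5, 3/5, 1/5), each row's expected payoff is left: 6; center: 1/5; right: 37/5.
Taking the (1/11, 5/11, 5/11)-weighted average: (1/11)·(6) + (5/11)·(1/5) + (5/11)·(37/5) = 4.

4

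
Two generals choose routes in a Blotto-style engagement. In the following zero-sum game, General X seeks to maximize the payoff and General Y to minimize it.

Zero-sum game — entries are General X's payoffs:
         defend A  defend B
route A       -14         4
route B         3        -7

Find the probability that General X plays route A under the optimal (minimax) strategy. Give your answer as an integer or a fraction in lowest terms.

5/14

Row minima are -14 and -7, so General X's maximin is -7; column maxima are 3 and 4, so General Y's minimax is 3. These differ, so the equilibrium is in mixed strategies.
Let General X play route A with probability p. General Y is indifferent when −14p + 3(1−p) = 4p − 7(1−p), giving p = 5/14.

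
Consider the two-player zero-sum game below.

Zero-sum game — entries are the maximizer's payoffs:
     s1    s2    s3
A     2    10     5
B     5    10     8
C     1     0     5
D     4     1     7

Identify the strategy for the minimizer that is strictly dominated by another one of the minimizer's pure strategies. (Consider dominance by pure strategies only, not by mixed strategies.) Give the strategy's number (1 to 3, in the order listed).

3

The minimizer prefers columns that give the maximizer less. Compare s3 with s1: 2 < 5, 5 < 8, 1 < 5, 4 < 7.
So s1 strictly dominates s3 for the minimizer; s3 is strictly dominated.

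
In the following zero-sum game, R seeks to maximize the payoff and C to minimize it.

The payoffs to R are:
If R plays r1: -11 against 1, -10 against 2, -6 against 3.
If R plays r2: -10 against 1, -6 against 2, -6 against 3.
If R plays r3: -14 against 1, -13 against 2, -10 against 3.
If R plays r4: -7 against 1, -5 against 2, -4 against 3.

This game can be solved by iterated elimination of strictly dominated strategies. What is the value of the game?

-7

Row r3 is strictly dominated by row r1 (-11>-14, -10>-13, -6>-10); eliminate r3.
Column 2 is strictly dominated by 1 for C (-11<-10, -10<-6, -7<-5); eliminate 2.
Column 3 is strictly dominated by 1 for C (-11<-6, -10<-6, -7<-4); eliminate 3.
Row r1 is strictly dominated by row r2 (-10>-11); eliminate r1.
Row r2 is strictly dominated by row r4 (-7>-10); eliminate r2.
Only (r4, 1) remains, with payoff -7.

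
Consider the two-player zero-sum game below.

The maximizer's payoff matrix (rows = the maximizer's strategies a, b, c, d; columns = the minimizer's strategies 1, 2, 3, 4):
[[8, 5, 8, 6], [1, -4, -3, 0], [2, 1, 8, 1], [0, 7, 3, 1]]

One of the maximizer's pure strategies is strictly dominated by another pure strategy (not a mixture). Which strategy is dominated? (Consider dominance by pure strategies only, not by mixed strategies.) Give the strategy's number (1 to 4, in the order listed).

2

Compare b with a: 8 > 1, 5 > -4, 8 > -3, 6 > 0.
So a strictly dominates b for the maximizer; b is strictly dominated.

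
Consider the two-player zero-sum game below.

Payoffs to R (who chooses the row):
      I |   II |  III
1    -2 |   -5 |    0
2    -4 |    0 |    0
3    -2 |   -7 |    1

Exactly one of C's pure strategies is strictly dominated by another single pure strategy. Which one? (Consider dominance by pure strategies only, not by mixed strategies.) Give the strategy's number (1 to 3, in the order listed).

C prefers columns that give R less. Compare III with I: -2 < 0, -4 < 0, -2 < 1.
So I strictly dominates III for C; III is strictly dominated.

3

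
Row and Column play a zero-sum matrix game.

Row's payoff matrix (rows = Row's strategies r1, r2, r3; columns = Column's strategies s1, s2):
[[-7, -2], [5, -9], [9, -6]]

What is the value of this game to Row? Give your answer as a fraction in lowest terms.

Row r2 is strictly dominated by row r3, so Row never plays it.
The remaining 2×2 game on (r1, r3) × (s1, s2) has no saddle point. Let Row play r1 with probability p; indifference gives −7p + 9(1−p) = −2p − 6(1−p), so p = 3/4.
Similarly Column's optimal q on s1 is 1/5, and the value is -7·(1/5) + (-2)·(4/5) = -3.

-3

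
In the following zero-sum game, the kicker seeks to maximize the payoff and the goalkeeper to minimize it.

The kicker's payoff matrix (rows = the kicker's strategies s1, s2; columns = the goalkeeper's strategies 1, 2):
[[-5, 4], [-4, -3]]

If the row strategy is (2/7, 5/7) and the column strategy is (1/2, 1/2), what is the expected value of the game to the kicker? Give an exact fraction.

-37/14

Against (1/2, 1/2), each row's expected payoff is s1: -1/2; s2: -7/2.
Taking the (2/7, 5/7)-weighted average: (2/7)·(-1/2) + (5/7)·(-7/2) = -37/14.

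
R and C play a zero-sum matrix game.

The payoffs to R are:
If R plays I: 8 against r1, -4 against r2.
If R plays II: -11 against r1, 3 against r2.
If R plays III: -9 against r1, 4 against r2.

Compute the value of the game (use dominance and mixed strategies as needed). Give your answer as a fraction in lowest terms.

-4/25

Row II is strictly dominated by row III, so R never plays it.
The remaining 2×2 game on (I, III) × (r1, r2) has no saddle point. Let R play I with probability p; indifference gives 8p − 9(1−p) = −4p + 4(1−p), so p = 13/25.
Similarly C's optimal q on r1 is 8/25, and the value is 8·(8/25) + (-4)·(17/25) = -4/25.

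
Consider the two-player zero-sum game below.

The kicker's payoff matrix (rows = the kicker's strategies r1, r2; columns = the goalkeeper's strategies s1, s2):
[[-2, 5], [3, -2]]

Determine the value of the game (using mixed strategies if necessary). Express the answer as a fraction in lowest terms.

11/12

Row minima are -2 and -2, so the kicker's maximin is -2; column maxima are 3 and 5, so the goalkeeper's minimax is 3. These differ, so the equilibrium is in mixed strategies.
Let the kicker play r1 with probability p. The goalkeeper is indifferent when −2p + 3(1−p) = 5p − 2(1−p), giving p = 5/12.
Let the goalkeeper play s1 with probability q. The kicker is indifferent when −2q + 5(1−q) = 3q − 2(1−q), giving q = 7/12.
The value is -2·(7/12) + (5)·(5/12) = 11/12.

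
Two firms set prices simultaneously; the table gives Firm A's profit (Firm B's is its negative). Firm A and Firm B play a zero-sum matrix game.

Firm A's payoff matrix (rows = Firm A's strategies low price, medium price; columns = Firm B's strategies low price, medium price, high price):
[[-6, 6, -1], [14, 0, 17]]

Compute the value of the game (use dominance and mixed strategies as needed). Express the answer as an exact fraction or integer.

42/13

Column high price is strictly dominated by low price for Firm B (it gives Firm A more in every row).
The remaining 2×2 game on (low price, medium price) × (low price, medium price) has no saddle point. Let Firm A play low price with probability p; indifference gives −6p + 14(1−p) = 6p, so p = 7/13.
Similarly Firm B's optimal q on low price is 3/13, and the value is -6·(3/13) + (6)·(10/13) = 42/13.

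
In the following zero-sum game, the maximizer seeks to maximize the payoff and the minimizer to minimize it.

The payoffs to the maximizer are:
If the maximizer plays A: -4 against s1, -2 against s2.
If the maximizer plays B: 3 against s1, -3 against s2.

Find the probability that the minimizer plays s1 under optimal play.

Row minima are -4 and -3, so the maximizer's maximin is -3; column maxima are 3 and -2, so the minimizer's minimax is -2. These differ, so the equilibrium is in mixed strategies.
Let the minimizer play s1 with probability q. The maximizer is indifferent when −4q − 2(1−q) = 3q − 3(1−q), giving q = 1/8.

1/8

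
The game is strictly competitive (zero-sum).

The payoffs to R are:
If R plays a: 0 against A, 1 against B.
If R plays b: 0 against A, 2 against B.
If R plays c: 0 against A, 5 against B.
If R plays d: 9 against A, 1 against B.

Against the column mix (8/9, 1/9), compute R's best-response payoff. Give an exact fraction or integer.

73/9

a: (0)·(8/9) + (1)·(1/9) = 1/9.
b: (0)·(8/9) + (2)·(1/9) = 2/9.
c: (0)·(8/9) + (5)·(1/9) = 5/9.
d: (9)·(8/9) + (1)·(1/9) = 73/9.
The best pure response is d with expected payoff 73/9.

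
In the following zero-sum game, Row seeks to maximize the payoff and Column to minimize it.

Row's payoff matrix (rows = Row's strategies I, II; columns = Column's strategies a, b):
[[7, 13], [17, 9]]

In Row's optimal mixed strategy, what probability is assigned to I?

4/7

Row minima are 7 and 9, so Row's maximin is 9; column maxima are 17 and 13, so Column's minimax is 13. These differ, so the equilibrium is in mixed strategies.
Let Row play I with probability p. Column is indifferent when 7p + 17(1−p) = 13p + 9(1−p), giving p = 4/7.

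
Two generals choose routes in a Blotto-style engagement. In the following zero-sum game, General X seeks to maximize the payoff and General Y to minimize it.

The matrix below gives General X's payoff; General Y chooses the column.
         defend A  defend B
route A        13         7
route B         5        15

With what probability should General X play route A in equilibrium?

Row minima are 7 and 5, so General X's maximin is 7; column maxima are 13 and 15, so General Y's minimax is 13. These differ, so the equilibrium is in mixed strategies.
Let General X play route A with probability p. General Y is indifferent when 13p + 5(1−p) = 7p + 15(1−p), giving p = 5/8.

5/8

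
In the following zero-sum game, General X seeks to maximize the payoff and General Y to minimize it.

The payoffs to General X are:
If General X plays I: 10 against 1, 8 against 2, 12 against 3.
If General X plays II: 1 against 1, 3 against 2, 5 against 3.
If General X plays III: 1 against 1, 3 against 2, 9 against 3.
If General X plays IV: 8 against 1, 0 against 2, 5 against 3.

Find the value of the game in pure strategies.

Row minima: 8, 1, 1, 0 → General X's maximin is 8.
Column maxima: 10, 8, 12 → General Y's minimax is 8.
They coincide at (I, 2), so the value is 8.

8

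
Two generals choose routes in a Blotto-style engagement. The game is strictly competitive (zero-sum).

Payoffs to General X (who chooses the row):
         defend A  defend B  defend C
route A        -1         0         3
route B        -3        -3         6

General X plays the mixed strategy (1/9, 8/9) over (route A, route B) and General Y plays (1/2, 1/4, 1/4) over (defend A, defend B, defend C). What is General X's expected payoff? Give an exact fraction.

-23/36

Against (1/2, 1/4, 1/4), each row's expected payoff is route A: 1/4; route B: -3/4.
Taking the (1/9, 8/9)-weighted average: (1/9)·(1/4) + (8/9)·(-3/4) = -23/36.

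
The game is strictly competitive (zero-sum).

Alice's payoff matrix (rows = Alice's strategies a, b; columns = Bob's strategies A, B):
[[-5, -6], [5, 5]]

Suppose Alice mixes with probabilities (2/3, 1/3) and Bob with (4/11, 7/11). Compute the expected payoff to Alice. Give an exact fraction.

-23/11

Against (4/11, 7/11), each row's expected payoff is a: -62/11; b: 5.
Taking the (2/3, 1/3)-weighted average: (2/3)·(-62/11) + (1/3)·(5) = -23/11.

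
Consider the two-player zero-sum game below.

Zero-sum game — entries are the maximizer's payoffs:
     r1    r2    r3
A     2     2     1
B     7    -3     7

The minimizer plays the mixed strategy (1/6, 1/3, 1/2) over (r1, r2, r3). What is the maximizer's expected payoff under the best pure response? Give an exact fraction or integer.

A: (2)·(1/6) + (2)·(1/3) + (1)·(1/2) = 3/2.
B: (7)·(1/6) + (-3)·(1/3) + (7)·(1/2) = 11/3.
The best pure response is B with expected payoff 11/3.

11/3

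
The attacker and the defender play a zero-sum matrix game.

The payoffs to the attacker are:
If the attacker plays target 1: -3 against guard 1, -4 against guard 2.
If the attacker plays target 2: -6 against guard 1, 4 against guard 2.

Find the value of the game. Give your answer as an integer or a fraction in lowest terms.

-36/11

Row minima are -4 and -6, so the attacker's maximin is -4; column maxima are -3 and 4, so the defender's minimax is -3. These differ, so the equilibrium is in mixed strategies.
Let the attacker play target 1 with probability p. The defender is indifferent when −3p − 6(1−p) = −4p + 4(1−p), giving p = 10/11.
Let the defender play guard 1 with probability q. The attacker is indifferent when −3q − 4(1−q) = −6q + 4(1−q), giving q = 8/11.
The value is -3·(8/11) + (-4)·(3/11) = -36/11.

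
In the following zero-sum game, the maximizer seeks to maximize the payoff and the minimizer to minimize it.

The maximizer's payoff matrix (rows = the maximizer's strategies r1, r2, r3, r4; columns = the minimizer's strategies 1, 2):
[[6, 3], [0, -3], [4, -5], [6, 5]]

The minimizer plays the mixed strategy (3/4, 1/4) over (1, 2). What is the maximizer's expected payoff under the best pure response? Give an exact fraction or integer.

r1: (6)·(3/4) + (3)·(1/4) = 21/4.
r2: (0)·(3/4) + (-3)·(1/4) = -3/4.
r3: (4)·(3/4) + (-5)·(1/4) = 7/4.
r4: (6)·(3/4) + (5)·(1/4) = 23/4.
The best pure response is r4 with expected payoff 23/4.

23/4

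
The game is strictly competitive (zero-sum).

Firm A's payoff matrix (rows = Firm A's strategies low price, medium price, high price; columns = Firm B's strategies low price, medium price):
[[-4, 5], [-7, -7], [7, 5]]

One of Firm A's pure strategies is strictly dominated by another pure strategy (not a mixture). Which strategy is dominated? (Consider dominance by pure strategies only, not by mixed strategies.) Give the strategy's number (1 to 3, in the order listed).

Compare medium price with low price: -4 > -7, 5 > -7.
So low price strictly dominates medium price for Firm A; medium price is strictly dominated.

2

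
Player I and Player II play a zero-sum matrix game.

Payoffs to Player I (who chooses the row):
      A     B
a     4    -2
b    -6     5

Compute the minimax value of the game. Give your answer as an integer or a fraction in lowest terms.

8/17

Row minima are -2 and -6, so Player I's maximin is -2; column maxima are 4 and 5, so Player II's minimax is 4. These differ, so the equilibrium is in mixed strategies.
Let Player I play a with probability p. Player II is indifferent when 4p − 6(1−p) = −2p + 5(1−p), giving p = 11/17.
Let Player II play A with probability q. Player I is indifferent when 4q − 2(1−q) = −6q + 5(1−q), giving q = 7/17.
The value is 4·(7/17) + (-2)·(10/17) = 8/17.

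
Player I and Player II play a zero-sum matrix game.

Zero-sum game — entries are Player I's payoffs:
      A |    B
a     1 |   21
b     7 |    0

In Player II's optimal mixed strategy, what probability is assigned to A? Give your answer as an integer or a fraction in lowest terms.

7/9

Row minima are 1 and 0, so Player I's maximin is 1; column maxima are 7 and 21, so Player II's minimax is 7. These differ, so the equilibrium is in mixed strategies.
Let Player II play A with probability q. Player I is indifferent when q + 21(1−q) = 7q, giving q = 7/9.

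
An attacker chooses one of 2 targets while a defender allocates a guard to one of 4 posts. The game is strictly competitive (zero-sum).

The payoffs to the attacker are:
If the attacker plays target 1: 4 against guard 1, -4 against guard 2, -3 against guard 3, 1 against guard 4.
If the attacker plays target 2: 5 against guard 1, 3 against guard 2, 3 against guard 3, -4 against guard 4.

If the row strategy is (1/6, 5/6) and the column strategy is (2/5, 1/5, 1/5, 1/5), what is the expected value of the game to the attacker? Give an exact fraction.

Against (2/5, 1/5, 1/5, 1/5), each row's expected payoff is target 1: 2/5; target 2: 12/5.
Taking the (1/6, 5/6)-weighted average: (1/6)·(2/5) + (5/6)·(12/5) = 31/15.

31/15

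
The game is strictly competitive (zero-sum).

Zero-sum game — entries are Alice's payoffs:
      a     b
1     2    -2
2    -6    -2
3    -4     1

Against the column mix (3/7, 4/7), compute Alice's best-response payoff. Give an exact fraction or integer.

1: (2)·(3/7) + (-2)·(4/7) = -2/7.
2: (-6)·(3/7) + (-2)·(4/7) = -26/7.
3: (-4)·(3/7) + (1)·(4/7) = -8/7.
The best pure response is 1 with expected payoff -2/7.

-2/7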